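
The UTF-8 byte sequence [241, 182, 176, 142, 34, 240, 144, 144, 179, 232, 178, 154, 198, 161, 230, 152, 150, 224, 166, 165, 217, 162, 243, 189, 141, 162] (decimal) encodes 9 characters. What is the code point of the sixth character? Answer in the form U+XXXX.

Offset 0: leading byte 0xF1 = 11110001 → 4-byte char #1 = F1 B6 B0 8E.
Offset 4: leading byte 0x22 = 00100010 → 1-byte char #2 = 22.
Offset 5: leading byte 0xF0 = 11110000 → 4-byte char #3 = F0 90 90 B3.
Offset 9: leading byte 0xE8 = 11101000 → 3-byte char #4 = E8 B2 9A.
Offset 12: leading byte 0xC6 = 11000110 → 2-byte char #5 = C6 A1.
Offset 14: leading byte 0xE6 = 11100110 → 3-byte char #6 = E6 98 96.
Leading byte 0xE6 = 11100110 matches 1110xxxx → 3-byte sequence.
Byte 1: 0xE6 = 11100110, payload 0110 (4 bits).
Byte 2: 0x98 = 10011000 (10xxxxxx ✓), payload 011000.
Byte 3: 0x96 = 10010110 (10xxxxxx ✓), payload 010110.
Concatenate: 0110011000010110 = 0x6616 (16 bits → U+6616).

U+6616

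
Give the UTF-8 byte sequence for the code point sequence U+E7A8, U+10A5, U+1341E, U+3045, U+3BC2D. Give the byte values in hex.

U+E7A8: 3-byte form → EE 9E A8.
U+10A5: 3-byte form → E1 82 A5.
U+1341E: 4-byte form → F0 93 90 9E.
U+3045: 3-byte form → E3 81 85.
U+3BC2D: 4-byte form → F0 BB B0 AD.
Concatenated (17 bytes): EE 9E A8 E1 82 A5 F0 93 90 9E E3 81 85 F0 BB B0 AD.

EE 9E A8 E1 82 A5 F0 93 90 9E E3 81 85 F0 BB B0 AD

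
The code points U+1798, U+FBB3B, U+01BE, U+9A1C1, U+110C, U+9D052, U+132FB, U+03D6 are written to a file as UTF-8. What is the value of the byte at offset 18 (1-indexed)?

0x9D

1-indexed offset 18 is 0-indexed offset 17.
U+1798 → 3-byte form E1 9E 98 at offsets 0–2.
U+FBB3B → 4-byte form F3 BB AC BB at offsets 3–6.
U+01BE → 2-byte form C6 BE at offsets 7–8.
U+9A1C1 → 4-byte form F2 9A 87 81 at offsets 9–12.
U+110C → 3-byte form E1 84 8C at offsets 13–15.
U+9D052 → 4-byte form F2 9D 81 92 at offsets 16–19.
Offset 17 falls in char 6's range; it's byte 2 of F2 9D 81 92 = 0x9D.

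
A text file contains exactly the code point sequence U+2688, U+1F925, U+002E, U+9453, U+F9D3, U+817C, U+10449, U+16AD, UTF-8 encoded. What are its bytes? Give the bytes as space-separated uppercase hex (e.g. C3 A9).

E2 9A 88 F0 9F A4 A5 2E E9 91 93 EF A7 93 E8 85 BC F0 90 91 89 E1 9A AD

U+2688: 3-byte form → E2 9A 88.
U+1F925: 4-byte form → F0 9F A4 A5.
U+002E: 1-byte form → 2E.
U+9453: 3-byte form → E9 91 93.
U+F9D3: 3-byte form → EF A7 93.
U+817C: 3-byte form → E8 85 BC.
U+10449: 4-byte form → F0 90 91 89.
U+16AD: 3-byte form → E1 9A AD.
Concatenated (24 bytes): E2 9A 88 F0 9F A4 A5 2E E9 91 93 EF A7 93 E8 85 BC F0 90 91 89 E1 9A AD.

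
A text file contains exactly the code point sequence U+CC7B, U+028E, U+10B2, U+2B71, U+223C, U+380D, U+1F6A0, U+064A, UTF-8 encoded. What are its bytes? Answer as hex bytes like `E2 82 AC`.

U+CC7B: 3-byte form → EC B1 BB.
U+028E: 2-byte form → CA 8E.
U+10B2: 3-byte form → E1 82 B2.
U+2B71: 3-byte form → E2 AD B1.
U+223C: 3-byte form → E2 88 BC.
U+380D: 3-byte form → E3 A0 8D.
U+1F6A0: 4-byte form → F0 9F 9A A0.
U+064A: 2-byte form → D9 8A.
Concatenated (23 bytes): EC B1 BB CA 8E E1 82 B2 E2 AD B1 E2 88 BC E3 A0 8D F0 9F 9A A0 D9 8A.

EC B1 BB CA 8E E1 82 B2 E2 AD B1 E2 88 BC E3 A0 8D F0 9F 9A A0 D9 8A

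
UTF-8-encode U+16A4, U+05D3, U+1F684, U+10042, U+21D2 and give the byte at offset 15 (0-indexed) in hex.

U+16A4 → 3-byte form E1 9A A4 at offsets 0–2.
U+05D3 → 2-byte form D7 93 at offsets 3–4.
U+1F684 → 4-byte form F0 9F 9A 84 at offsets 5–8.
U+10042 → 4-byte form F0 90 81 82 at offsets 9–12.
U+21D2 → 3-byte form E2 87 92 at offsets 13–15.
Offset 15 falls in char 5's range; it's byte 3 of E2 87 92 = 0x92.

0x92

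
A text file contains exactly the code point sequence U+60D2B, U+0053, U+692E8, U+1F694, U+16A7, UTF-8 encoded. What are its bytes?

U+60D2B: 4-byte form → F1 A0 B4 AB.
U+0053: 1-byte form → 53.
U+692E8: 4-byte form → F1 A9 8B A8.
U+1F694: 4-byte form → F0 9F 9A 94.
U+16A7: 3-byte form → E1 9A A7.
Concatenated (16 bytes): F1 A0 B4 AB 53 F1 A9 8B A8 F0 9F 9A 94 E1 9A A7.

F1 A0 B4 AB 53 F1 A9 8B A8 F0 9F 9A 94 E1 9A A7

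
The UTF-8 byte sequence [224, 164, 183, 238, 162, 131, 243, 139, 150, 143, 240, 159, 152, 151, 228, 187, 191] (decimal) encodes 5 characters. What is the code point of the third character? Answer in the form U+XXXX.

Offset 0: leading byte 0xE0 = 11100000 → 3-byte char #1 = E0 A4 B7.
Offset 3: leading byte 0xEE = 11101110 → 3-byte char #2 = EE A2 83.
Offset 6: leading byte 0xF3 = 11110011 → 4-byte char #3 = F3 8B 96 8F.
Leading byte 0xF3 = 11110011 matches 11110xxx → 4-byte sequence.
Byte 1: 0xF3 = 11110011, payload 011 (3 bits).
Byte 2: 0x8B = 10001011 (10xxxxxx ✓), payload 001011.
Byte 3: 0x96 = 10010110 (10xxxxxx ✓), payload 010110.
Byte 4: 0x8F = 10001111 (10xxxxxx ✓), payload 001111.
Concatenate: 011001011010110001111 = 0xCB58F (21 bits → U+CB58F).

U+CB58F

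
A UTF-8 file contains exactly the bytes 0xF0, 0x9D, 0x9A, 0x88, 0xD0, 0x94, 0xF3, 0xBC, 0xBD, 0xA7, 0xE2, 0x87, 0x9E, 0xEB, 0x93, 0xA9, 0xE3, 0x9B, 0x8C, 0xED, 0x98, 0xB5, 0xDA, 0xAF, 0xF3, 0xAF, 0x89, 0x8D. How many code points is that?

9

Byte at offset 0: 0xF0 = 11110000 → 4-byte char (#1). Advance 4.
Byte at offset 4: 0xD0 = 11010000 → 2-byte char (#2). Advance 2.
Byte at offset 6: 0xF3 = 11110011 → 4-byte char (#3). Advance 4.
Byte at offset 10: 0xE2 = 11100010 → 3-byte char (#4). Advance 3.
Byte at offset 13: 0xEB = 11101011 → 3-byte char (#5). Advance 3.
Byte at offset 16: 0xE3 = 11100011 → 3-byte char (#6). Advance 3.
Byte at offset 19: 0xED = 11101101 → 3-byte char (#7). Advance 3.
Byte at offset 22: 0xDA = 11011010 → 2-byte char (#8). Advance 2.
Byte at offset 24: 0xF3 = 11110011 → 4-byte char (#9). Advance 4.
Reached end at offset 28 after 9 code points.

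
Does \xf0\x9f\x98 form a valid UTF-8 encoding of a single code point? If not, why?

Leading byte 0xF0 = 11110000 → 4-byte form, but only 3 bytes are present.

invalid (sequence truncated)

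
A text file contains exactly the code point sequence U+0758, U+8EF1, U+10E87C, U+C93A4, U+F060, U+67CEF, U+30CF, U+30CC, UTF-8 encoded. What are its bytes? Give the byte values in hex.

DD 98 E8 BB B1 F4 8E A1 BC F3 89 8E A4 EF 81 A0 F1 A7 B3 AF E3 83 8F E3 83 8C

U+0758: 2-byte form → DD 98.
U+8EF1: 3-byte form → E8 BB B1.
U+10E87C: 4-byte form → F4 8E A1 BC.
U+C93A4: 4-byte form → F3 89 8E A4.
U+F060: 3-byte form → EF 81 A0.
U+67CEF: 4-byte form → F1 A7 B3 AF.
U+30CF: 3-byte form → E3 83 8F.
U+30CC: 3-byte form → E3 83 8C.
Concatenated (26 bytes): DD 98 E8 BB B1 F4 8E A1 BC F3 89 8E A4 EF 81 A0 F1 A7 B3 AF E3 83 8F E3 83 8C.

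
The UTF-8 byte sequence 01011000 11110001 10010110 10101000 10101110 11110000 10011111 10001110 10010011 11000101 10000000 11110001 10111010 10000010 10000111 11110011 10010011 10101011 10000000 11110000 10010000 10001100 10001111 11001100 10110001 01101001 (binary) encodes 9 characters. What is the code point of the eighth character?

U+0331

Offset 0: leading byte 0x58 = 01011000 → 1-byte char #1 = 58.
Offset 1: leading byte 0xF1 = 11110001 → 4-byte char #2 = F1 96 A8 AE.
Offset 5: leading byte 0xF0 = 11110000 → 4-byte char #3 = F0 9F 8E 93.
Offset 9: leading byte 0xC5 = 11000101 → 2-byte char #4 = C5 80.
Offset 11: leading byte 0xF1 = 11110001 → 4-byte char #5 = F1 BA 82 87.
Offset 15: leading byte 0xF3 = 11110011 → 4-byte char #6 = F3 93 AB 80.
Offset 19: leading byte 0xF0 = 11110000 → 4-byte char #7 = F0 90 8C 8F.
Offset 23: leading byte 0xCC = 11001100 → 2-byte char #8 = CC B1.
Leading byte 0xCC = 11001100 matches 110xxxxx → 2-byte sequence.
Byte 1: 0xCC = 11001100, payload 01100 (5 bits).
Byte 2: 0xB1 = 10110001 (10xxxxxx ✓), payload 110001.
Concatenate: 01100110001 = 0x331 (11 bits → U+0331).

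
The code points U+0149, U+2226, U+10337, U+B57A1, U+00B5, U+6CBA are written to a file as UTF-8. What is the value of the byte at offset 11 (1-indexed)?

1-indexed offset 11 is 0-indexed offset 10.
U+0149 → 2-byte form C5 89 at offsets 0–1.
U+2226 → 3-byte form E2 88 A6 at offsets 2–4.
U+10337 → 4-byte form F0 90 8C B7 at offsets 5–8.
U+B57A1 → 4-byte form F2 B5 9E A1 at offsets 9–12.
Offset 10 falls in char 4's range; it's byte 2 of F2 B5 9E A1 = 0xB5.

0xB5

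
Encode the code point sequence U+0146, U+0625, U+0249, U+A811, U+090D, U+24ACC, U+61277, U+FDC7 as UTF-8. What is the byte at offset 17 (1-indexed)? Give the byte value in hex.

1-indexed offset 17 is 0-indexed offset 16.
U+0146 → 2-byte form C5 86 at offsets 0–1.
U+0625 → 2-byte form D8 A5 at offsets 2–3.
U+0249 → 2-byte form C9 89 at offsets 4–5.
U+A811 → 3-byte form EA A0 91 at offsets 6–8.
U+090D → 3-byte form E0 A4 8D at offsets 9–11.
U+24ACC → 4-byte form F0 A4 AB 8C at offsets 12–15.
U+61277 → 4-byte form F1 A1 89 B7 at offsets 16–19.
Offset 16 falls in char 7's range; it's byte 1 of F1 A1 89 B7 = 0xF1.

0xF1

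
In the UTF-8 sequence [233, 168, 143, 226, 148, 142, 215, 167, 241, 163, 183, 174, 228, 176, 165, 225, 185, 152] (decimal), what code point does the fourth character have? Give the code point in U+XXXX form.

Offset 0: leading byte 0xE9 = 11101001 → 3-byte char #1 = E9 A8 8F.
Offset 3: leading byte 0xE2 = 11100010 → 3-byte char #2 = E2 94 8E.
Offset 6: leading byte 0xD7 = 11010111 → 2-byte char #3 = D7 A7.
Offset 8: leading byte 0xF1 = 11110001 → 4-byte char #4 = F1 A3 B7 AE.
Leading byte 0xF1 = 11110001 matches 11110xxx → 4-byte sequence.
Byte 1: 0xF1 = 11110001, payload 001 (3 bits).
Byte 2: 0xA3 = 10100011 (10xxxxxx ✓), payload 100011.
Byte 3: 0xB7 = 10110111 (10xxxxxx ✓), payload 110111.
Byte 4: 0xAE = 10101110 (10xxxxxx ✓), payload 101110.
Concatenate: 001100011110111101110 = 0x63DEE (21 bits → U+63DEE).

U+63DEE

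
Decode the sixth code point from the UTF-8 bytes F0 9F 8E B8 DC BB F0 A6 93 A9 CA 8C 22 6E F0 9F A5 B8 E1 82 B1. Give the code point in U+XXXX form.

Offset 0: leading byte 0xF0 = 11110000 → 4-byte char #1 = F0 9F 8E B8.
Offset 4: leading byte 0xDC = 11011100 → 2-byte char #2 = DC BB.
Offset 6: leading byte 0xF0 = 11110000 → 4-byte char #3 = F0 A6 93 A9.
Offset 10: leading byte 0xCA = 11001010 → 2-byte char #4 = CA 8C.
Offset 12: leading byte 0x22 = 00100010 → 1-byte char #5 = 22.
Offset 13: leading byte 0x6E = 01101110 → 1-byte char #6 = 6E.
Leading byte 0x6E = 01101110 matches 0xxxxxxx → 1-byte sequence.
Byte 1: 0x6E = 01101110, payload 1101110 (7 bits).
Concatenate: 1101110 = 0x6E (7 bits → U+006E).

U+006E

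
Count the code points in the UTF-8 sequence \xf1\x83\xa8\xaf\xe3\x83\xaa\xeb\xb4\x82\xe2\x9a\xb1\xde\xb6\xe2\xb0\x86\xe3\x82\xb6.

7

Byte at offset 0: 0xF1 = 11110001 → 4-byte char (#1). Advance 4.
Byte at offset 4: 0xE3 = 11100011 → 3-byte char (#2). Advance 3.
Byte at offset 7: 0xEB = 11101011 → 3-byte char (#3). Advance 3.
Byte at offset 10: 0xE2 = 11100010 → 3-byte char (#4). Advance 3.
Byte at offset 13: 0xDE = 11011110 → 2-byte char (#5). Advance 2.
Byte at offset 15: 0xE2 = 11100010 → 3-byte char (#6). Advance 3.
Byte at offset 18: 0xE3 = 11100011 → 3-byte char (#7). Advance 3.
Reached end at offset 21 after 7 code points.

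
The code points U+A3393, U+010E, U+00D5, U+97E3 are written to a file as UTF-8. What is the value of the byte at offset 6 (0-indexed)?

0xC3

U+A3393 → 4-byte form F2 A3 8E 93 at offsets 0–3.
U+010E → 2-byte form C4 8E at offsets 4–5.
U+00D5 → 2-byte form C3 95 at offsets 6–7.
Offset 6 falls in char 3's range; it's byte 1 of C3 95 = 0xC3.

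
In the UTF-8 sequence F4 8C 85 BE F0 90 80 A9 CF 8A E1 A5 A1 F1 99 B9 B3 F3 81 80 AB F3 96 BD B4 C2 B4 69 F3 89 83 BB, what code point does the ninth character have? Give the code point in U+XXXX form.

Offset 0: leading byte 0xF4 = 11110100 → 4-byte char #1 = F4 8C 85 BE.
Offset 4: leading byte 0xF0 = 11110000 → 4-byte char #2 = F0 90 80 A9.
Offset 8: leading byte 0xCF = 11001111 → 2-byte char #3 = CF 8A.
Offset 10: leading byte 0xE1 = 11100001 → 3-byte char #4 = E1 A5 A1.
Offset 13: leading byte 0xF1 = 11110001 → 4-byte char #5 = F1 99 B9 B3.
Offset 17: leading byte 0xF3 = 11110011 → 4-byte char #6 = F3 81 80 AB.
Offset 21: leading byte 0xF3 = 11110011 → 4-byte char #7 = F3 96 BD B4.
Offset 25: leading byte 0xC2 = 11000010 → 2-byte char #8 = C2 B4.
Offset 27: leading byte 0x69 = 01101001 → 1-byte char #9 = 69.
Leading byte 0x69 = 01101001 matches 0xxxxxxx → 1-byte sequence.
Byte 1: 0x69 = 01101001, payload 1101001 (7 bits).
Concatenate: 1101001 = 0x69 (7 bits → U+0069).

U+0069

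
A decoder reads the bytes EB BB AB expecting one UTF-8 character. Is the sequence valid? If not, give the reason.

valid

Leading byte 0xEB = 11101011 → 3-byte form.
Continuation bytes 0xBB=10111011, 0xAB=10101011 all match 10xxxxxx.
Decoded value 0xBEEB is ≥ 0x800 (shortest form) and not a surrogate.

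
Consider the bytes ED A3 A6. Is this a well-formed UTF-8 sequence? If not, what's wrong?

invalid (encodes a surrogate (U+D800–U+DFFF))

Structurally a 3-byte sequence; payload = 0xD8E6.
But 0xD8E6 is in U+D800–U+DFFF, the surrogate range. Surrogates are not Unicode scalar values and are forbidden in UTF-8.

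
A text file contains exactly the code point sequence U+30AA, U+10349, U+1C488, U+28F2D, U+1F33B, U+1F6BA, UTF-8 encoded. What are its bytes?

U+30AA: 3-byte form → E3 82 AA.
U+10349: 4-byte form → F0 90 8D 89.
U+1C488: 4-byte form → F0 9C 92 88.
U+28F2D: 4-byte form → F0 A8 BC AD.
U+1F33B: 4-byte form → F0 9F 8C BB.
U+1F6BA: 4-byte form → F0 9F 9A BA.
Concatenated (23 bytes): E3 82 AA F0 90 8D 89 F0 9C 92 88 F0 A8 BC AD F0 9F 8C BB F0 9F 9A BA.

E3 82 AA F0 90 8D 89 F0 9C 92 88 F0 A8 BC AD F0 9F 8C BB F0 9F 9A BA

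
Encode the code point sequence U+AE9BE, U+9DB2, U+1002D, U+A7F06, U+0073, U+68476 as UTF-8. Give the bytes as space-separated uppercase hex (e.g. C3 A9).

F2 AE A6 BE E9 B6 B2 F0 90 80 AD F2 A7 BC 86 73 F1 A8 91 B6

U+AE9BE: 4-byte form → F2 AE A6 BE.
U+9DB2: 3-byte form → E9 B6 B2.
U+1002D: 4-byte form → F0 90 80 AD.
U+A7F06: 4-byte form → F2 A7 BC 86.
U+0073: 1-byte form → 73.
U+68476: 4-byte form → F1 A8 91 B6.
Concatenated (20 bytes): F2 AE A6 BE E9 B6 B2 F0 90 80 AD F2 A7 BC 86 73 F1 A8 91 B6.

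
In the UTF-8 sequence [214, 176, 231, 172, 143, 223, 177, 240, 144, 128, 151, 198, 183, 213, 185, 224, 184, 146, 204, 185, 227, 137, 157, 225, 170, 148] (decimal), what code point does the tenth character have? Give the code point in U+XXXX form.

Offset 0: leading byte 0xD6 = 11010110 → 2-byte char #1 = D6 B0.
Offset 2: leading byte 0xE7 = 11100111 → 3-byte char #2 = E7 AC 8F.
Offset 5: leading byte 0xDF = 11011111 → 2-byte char #3 = DF B1.
Offset 7: leading byte 0xF0 = 11110000 → 4-byte char #4 = F0 90 80 97.
Offset 11: leading byte 0xC6 = 11000110 → 2-byte char #5 = C6 B7.
Offset 13: leading byte 0xD5 = 11010101 → 2-byte char #6 = D5 B9.
Offset 15: leading byte 0xE0 = 11100000 → 3-byte char #7 = E0 B8 92.
Offset 18: leading byte 0xCC = 11001100 → 2-byte char #8 = CC B9.
Offset 20: leading byte 0xE3 = 11100011 → 3-byte char #9 = E3 89 9D.
Offset 23: leading byte 0xE1 = 11100001 → 3-byte char #10 = E1 AA 94.
Leading byte 0xE1 = 11100001 matches 1110xxxx → 3-byte sequence.
Byte 1: 0xE1 = 11100001, payload 0001 (4 bits).
Byte 2: 0xAA = 10101010 (10xxxxxx ✓), payload 101010.
Byte 3: 0x94 = 10010100 (10xxxxxx ✓), payload 010100.
Concatenate: 0001101010010100 = 0x1A94 (16 bits → U+1A94).

U+1A94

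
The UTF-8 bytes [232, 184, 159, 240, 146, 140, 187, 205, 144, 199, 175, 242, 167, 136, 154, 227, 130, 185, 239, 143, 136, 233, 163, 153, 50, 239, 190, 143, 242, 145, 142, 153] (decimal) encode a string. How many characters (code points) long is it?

11

Byte at offset 0: 0xE8 = 11101000 → 3-byte char (#1). Advance 3.
Byte at offset 3: 0xF0 = 11110000 → 4-byte char (#2). Advance 4.
Byte at offset 7: 0xCD = 11001101 → 2-byte char (#3). Advance 2.
Byte at offset 9: 0xC7 = 11000111 → 2-byte char (#4). Advance 2.
Byte at offset 11: 0xF2 = 11110010 → 4-byte char (#5). Advance 4.
Byte at offset 15: 0xE3 = 11100011 → 3-byte char (#6). Advance 3.
Byte at offset 18: 0xEF = 11101111 → 3-byte char (#7). Advance 3.
Byte at offset 21: 0xE9 = 11101001 → 3-byte char (#8). Advance 3.
Byte at offset 24: 0x32 = 00110010 → 1-byte char (#9). Advance 1.
Byte at offset 25: 0xEF = 11101111 → 3-byte char (#10). Advance 3.
Byte at offset 28: 0xF2 = 11110010 → 4-byte char (#11). Advance 4.
Reached end at offset 32 after 11 code points.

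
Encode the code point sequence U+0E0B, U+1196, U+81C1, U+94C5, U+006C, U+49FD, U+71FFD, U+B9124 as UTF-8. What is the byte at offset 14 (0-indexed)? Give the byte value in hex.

U+0E0B → 3-byte form E0 B8 8B at offsets 0–2.
U+1196 → 3-byte form E1 86 96 at offsets 3–5.
U+81C1 → 3-byte form E8 87 81 at offsets 6–8.
U+94C5 → 3-byte form E9 93 85 at offsets 9–11.
U+006C → 1-byte form 6C at offsets 12–12.
U+49FD → 3-byte form E4 A7 BD at offsets 13–15.
Offset 14 falls in char 6's range; it's byte 2 of E4 A7 BD = 0xA7.

0xA7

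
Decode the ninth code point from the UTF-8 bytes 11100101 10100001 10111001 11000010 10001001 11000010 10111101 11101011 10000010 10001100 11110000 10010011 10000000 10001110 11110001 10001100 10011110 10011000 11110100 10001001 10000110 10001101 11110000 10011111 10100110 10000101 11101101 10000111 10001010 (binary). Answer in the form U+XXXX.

U+D1CA

Offset 0: leading byte 0xE5 = 11100101 → 3-byte char #1 = E5 A1 B9.
Offset 3: leading byte 0xC2 = 11000010 → 2-byte char #2 = C2 89.
Offset 5: leading byte 0xC2 = 11000010 → 2-byte char #3 = C2 BD.
Offset 7: leading byte 0xEB = 11101011 → 3-byte char #4 = EB 82 8C.
Offset 10: leading byte 0xF0 = 11110000 → 4-byte char #5 = F0 93 80 8E.
Offset 14: leading byte 0xF1 = 11110001 → 4-byte char #6 = F1 8C 9E 98.
Offset 18: leading byte 0xF4 = 11110100 → 4-byte char #7 = F4 89 86 8D.
Offset 22: leading byte 0xF0 = 11110000 → 4-byte char #8 = F0 9F A6 85.
Offset 26: leading byte 0xED = 11101101 → 3-byte char #9 = ED 87 8A.
Leading byte 0xED = 11101101 matches 1110xxxx → 3-byte sequence.
Byte 1: 0xED = 11101101, payload 1101 (4 bits).
Byte 2: 0x87 = 10000111 (10xxxxxx ✓), payload 000111.
Byte 3: 0x8A = 10001010 (10xxxxxx ✓), payload 001010.
Concatenate: 1101000111001010 = 0xD1CA (16 bits → U+D1CA).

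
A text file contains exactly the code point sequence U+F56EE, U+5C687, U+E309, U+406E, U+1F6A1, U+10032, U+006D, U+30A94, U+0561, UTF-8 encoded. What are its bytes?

U+F56EE: 4-byte form → F3 B5 9B AE.
U+5C687: 4-byte form → F1 9C 9A 87.
U+E309: 3-byte form → EE 8C 89.
U+406E: 3-byte form → E4 81 AE.
U+1F6A1: 4-byte form → F0 9F 9A A1.
U+10032: 4-byte form → F0 90 80 B2.
U+006D: 1-byte form → 6D.
U+30A94: 4-byte form → F0 B0 AA 94.
U+0561: 2-byte form → D5 A1.
Concatenated (29 bytes): F3 B5 9B AE F1 9C 9A 87 EE 8C 89 E4 81 AE F0 9F 9A A1 F0 90 80 B2 6D F0 B0 AA 94 D5 A1.

F3 B5 9B AE F1 9C 9A 87 EE 8C 89 E4 81 AE F0 9F 9A A1 F0 90 80 B2 6D F0 B0 AA 94 D5 A1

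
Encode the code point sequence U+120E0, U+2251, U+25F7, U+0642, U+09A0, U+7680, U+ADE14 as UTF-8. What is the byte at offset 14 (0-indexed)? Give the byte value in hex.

0xA0

U+120E0 → 4-byte form F0 92 83 A0 at offsets 0–3.
U+2251 → 3-byte form E2 89 91 at offsets 4–6.
U+25F7 → 3-byte form E2 97 B7 at offsets 7–9.
U+0642 → 2-byte form D9 82 at offsets 10–11.
U+09A0 → 3-byte form E0 A6 A0 at offsets 12–14.
Offset 14 falls in char 5's range; it's byte 3 of E0 A6 A0 = 0xA0.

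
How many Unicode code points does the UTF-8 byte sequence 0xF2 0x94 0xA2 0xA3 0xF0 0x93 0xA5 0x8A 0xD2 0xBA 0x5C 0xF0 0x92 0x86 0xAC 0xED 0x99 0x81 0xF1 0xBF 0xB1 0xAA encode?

7

Byte at offset 0: 0xF2 = 11110010 → 4-byte char (#1). Advance 4.
Byte at offset 4: 0xF0 = 11110000 → 4-byte char (#2). Advance 4.
Byte at offset 8: 0xD2 = 11010010 → 2-byte char (#3). Advance 2.
Byte at offset 10: 0x5C = 01011100 → 1-byte char (#4). Advance 1.
Byte at offset 11: 0xF0 = 11110000 → 4-byte char (#5). Advance 4.
Byte at offset 15: 0xED = 11101101 → 3-byte char (#6). Advance 3.
Byte at offset 18: 0xF1 = 11110001 → 4-byte char (#7). Advance 4.
Reached end at offset 22 after 7 code points.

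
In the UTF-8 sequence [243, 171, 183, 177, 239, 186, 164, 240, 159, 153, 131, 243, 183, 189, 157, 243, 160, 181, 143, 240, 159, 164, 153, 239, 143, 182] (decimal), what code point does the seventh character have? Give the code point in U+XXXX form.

Offset 0: leading byte 0xF3 = 11110011 → 4-byte char #1 = F3 AB B7 B1.
Offset 4: leading byte 0xEF = 11101111 → 3-byte char #2 = EF BA A4.
Offset 7: leading byte 0xF0 = 11110000 → 4-byte char #3 = F0 9F 99 83.
Offset 11: leading byte 0xF3 = 11110011 → 4-byte char #4 = F3 B7 BD 9D.
Offset 15: leading byte 0xF3 = 11110011 → 4-byte char #5 = F3 A0 B5 8F.
Offset 19: leading byte 0xF0 = 11110000 → 4-byte char #6 = F0 9F A4 99.
Offset 23: leading byte 0xEF = 11101111 → 3-byte char #7 = EF 8F B6.
Leading byte 0xEF = 11101111 matches 1110xxxx → 3-byte sequence.
Byte 1: 0xEF = 11101111, payload 1111 (4 bits).
Byte 2: 0x8F = 10001111 (10xxxxxx ✓), payload 001111.
Byte 3: 0xB6 = 10110110 (10xxxxxx ✓), payload 110110.
Concatenate: 1111001111110110 = 0xF3F6 (16 bits → U+F3F6).

U+F3F6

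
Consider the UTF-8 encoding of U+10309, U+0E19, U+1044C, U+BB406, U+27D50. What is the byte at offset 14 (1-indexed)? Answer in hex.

0x90

1-indexed offset 14 is 0-indexed offset 13.
U+10309 → 4-byte form F0 90 8C 89 at offsets 0–3.
U+0E19 → 3-byte form E0 B8 99 at offsets 4–6.
U+1044C → 4-byte form F0 90 91 8C at offsets 7–10.
U+BB406 → 4-byte form F2 BB 90 86 at offsets 11–14.
Offset 13 falls in char 4's range; it's byte 3 of F2 BB 90 86 = 0x90.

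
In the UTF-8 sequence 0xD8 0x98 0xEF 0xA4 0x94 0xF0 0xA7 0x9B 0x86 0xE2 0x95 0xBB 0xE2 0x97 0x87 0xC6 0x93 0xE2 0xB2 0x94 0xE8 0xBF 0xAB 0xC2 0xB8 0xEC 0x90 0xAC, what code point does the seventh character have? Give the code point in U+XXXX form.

U+2C94

Offset 0: leading byte 0xD8 = 11011000 → 2-byte char #1 = D8 98.
Offset 2: leading byte 0xEF = 11101111 → 3-byte char #2 = EF A4 94.
Offset 5: leading byte 0xF0 = 11110000 → 4-byte char #3 = F0 A7 9B 86.
Offset 9: leading byte 0xE2 = 11100010 → 3-byte char #4 = E2 95 BB.
Offset 12: leading byte 0xE2 = 11100010 → 3-byte char #5 = E2 97 87.
Offset 15: leading byte 0xC6 = 11000110 → 2-byte char #6 = C6 93.
Offset 17: leading byte 0xE2 = 11100010 → 3-byte char #7 = E2 B2 94.
Leading byte 0xE2 = 11100010 matches 1110xxxx → 3-byte sequence.
Byte 1: 0xE2 = 11100010, payload 0010 (4 bits).
Byte 2: 0xB2 = 10110010 (10xxxxxx ✓), payload 110010.
Byte 3: 0x94 = 10010100 (10xxxxxx ✓), payload 010100.
Concatenate: 0010110010010100 = 0x2C94 (16 bits → U+2C94).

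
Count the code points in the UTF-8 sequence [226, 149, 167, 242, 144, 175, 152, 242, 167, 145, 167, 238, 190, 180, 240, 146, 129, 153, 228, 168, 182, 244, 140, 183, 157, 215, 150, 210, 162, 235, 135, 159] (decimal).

Byte at offset 0: 0xE2 = 11100010 → 3-byte char (#1). Advance 3.
Byte at offset 3: 0xF2 = 11110010 → 4-byte char (#2). Advance 4.
Byte at offset 7: 0xF2 = 11110010 → 4-byte char (#3). Advance 4.
Byte at offset 11: 0xEE = 11101110 → 3-byte char (#4). Advance 3.
Byte at offset 14: 0xF0 = 11110000 → 4-byte char (#5). Advance 4.
Byte at offset 18: 0xE4 = 11100100 → 3-byte char (#6). Advance 3.
Byte at offset 21: 0xF4 = 11110100 → 4-byte char (#7). Advance 4.
Byte at offset 25: 0xD7 = 11010111 → 2-byte char (#8). Advance 2.
Byte at offset 27: 0xD2 = 11010010 → 2-byte char (#9). Advance 2.
Byte at offset 29: 0xEB = 11101011 → 3-byte char (#10). Advance 3.
Reached end at offset 32 after 10 code points.

10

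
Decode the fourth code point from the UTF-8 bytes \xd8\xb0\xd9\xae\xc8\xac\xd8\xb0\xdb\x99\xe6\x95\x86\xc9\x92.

U+0630

Offset 0: leading byte 0xD8 = 11011000 → 2-byte char #1 = D8 B0.
Offset 2: leading byte 0xD9 = 11011001 → 2-byte char #2 = D9 AE.
Offset 4: leading byte 0xC8 = 11001000 → 2-byte char #3 = C8 AC.
Offset 6: leading byte 0xD8 = 11011000 → 2-byte char #4 = D8 B0.
Leading byte 0xD8 = 11011000 matches 110xxxxx → 2-byte sequence.
Byte 1: 0xD8 = 11011000, payload 11000 (5 bits).
Byte 2: 0xB0 = 10110000 (10xxxxxx ✓), payload 110000.
Concatenate: 11000110000 = 0x630 (11 bits → U+0630).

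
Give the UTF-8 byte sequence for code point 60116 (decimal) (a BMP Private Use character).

U+EAD4 = 0xEAD4 = 60116 decimal. In range U+0800–U+FFFF → 3-byte form: 1110xxxx 10xxxxxx 10xxxxxx.
Binary (16 bits): 1110101011010100.
Split 4+6+6: 1110 | 101011 | 010100.
Byte 1: 11101110 = 0xEE.
Byte 2: 10101011 = 0xAB.
Byte 3: 10010100 = 0x94.

EE AB 94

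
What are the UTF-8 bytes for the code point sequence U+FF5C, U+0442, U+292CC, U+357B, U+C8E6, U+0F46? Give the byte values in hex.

EF BD 9C D1 82 F0 A9 8B 8C E3 95 BB EC A3 A6 E0 BD 86

U+FF5C: 3-byte form → EF BD 9C.
U+0442: 2-byte form → D1 82.
U+292CC: 4-byte form → F0 A9 8B 8C.
U+357B: 3-byte form → E3 95 BB.
U+C8E6: 3-byte form → EC A3 A6.
U+0F46: 3-byte form → E0 BD 86.
Concatenated (18 bytes): EF BD 9C D1 82 F0 A9 8B 8C E3 95 BB EC A3 A6 E0 BD 86.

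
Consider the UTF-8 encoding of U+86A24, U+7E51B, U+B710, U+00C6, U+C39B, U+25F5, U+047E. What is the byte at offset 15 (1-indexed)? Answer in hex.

1-indexed offset 15 is 0-indexed offset 14.
U+86A24 → 4-byte form F2 86 A8 A4 at offsets 0–3.
U+7E51B → 4-byte form F1 BE 94 9B at offsets 4–7.
U+B710 → 3-byte form EB 9C 90 at offsets 8–10.
U+00C6 → 2-byte form C3 86 at offsets 11–12.
U+C39B → 3-byte form EC 8E 9B at offsets 13–15.
Offset 14 falls in char 5's range; it's byte 2 of EC 8E 9B = 0x8E.

0x8E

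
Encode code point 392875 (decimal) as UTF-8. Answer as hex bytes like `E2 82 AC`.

U+5FEAB = 0x5FEAB = 392875 decimal. In range U+10000–U+10FFFF → 4-byte form: 11110xxx 10xxxxxx 10xxxxxx 10xxxxxx.
Binary (21 bits): 001011111111010101011.
Split 3+6+6+6: 001 | 011111 | 111010 | 101011.
Byte 1: 11110001 = 0xF1.
Byte 2: 10011111 = 0x9F.
Byte 3: 10111010 = 0xBA.
Byte 4: 10101011 = 0xAB.

F1 9F BA AB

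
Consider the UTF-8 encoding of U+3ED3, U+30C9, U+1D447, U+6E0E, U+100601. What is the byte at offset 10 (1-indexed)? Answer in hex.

1-indexed offset 10 is 0-indexed offset 9.
U+3ED3 → 3-byte form E3 BB 93 at offsets 0–2.
U+30C9 → 3-byte form E3 83 89 at offsets 3–5.
U+1D447 → 4-byte form F0 9D 91 87 at offsets 6–9.
Offset 9 falls in char 3's range; it's byte 4 of F0 9D 91 87 = 0x87.

0x87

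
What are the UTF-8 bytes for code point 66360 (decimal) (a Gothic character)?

F0 90 8C B8

U+10338 = 0x10338 = 66360 decimal. In range U+10000–U+10FFFF → 4-byte form: 11110xxx 10xxxxxx 10xxxxxx 10xxxxxx.
Binary (21 bits): 000010000001100111000.
Split 3+6+6+6: 000 | 010000 | 001100 | 111000.
Byte 1: 11110000 = 0xF0.
Byte 2: 10010000 = 0x90.
Byte 3: 10001100 = 0x8C.
Byte 4: 10111000 = 0xB8.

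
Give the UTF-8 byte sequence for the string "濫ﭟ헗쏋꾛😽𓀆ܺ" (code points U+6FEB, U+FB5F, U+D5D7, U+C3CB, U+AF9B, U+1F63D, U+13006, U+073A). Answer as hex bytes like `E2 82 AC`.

U+6FEB: 3-byte form → E6 BF AB.
U+FB5F: 3-byte form → EF AD 9F.
U+D5D7: 3-byte form → ED 97 97.
U+C3CB: 3-byte form → EC 8F 8B.
U+AF9B: 3-byte form → EA BE 9B.
U+1F63D: 4-byte form → F0 9F 98 BD.
U+13006: 4-byte form → F0 93 80 86.
U+073A: 2-byte form → DC BA.
Concatenated (25 bytes): E6 BF AB EF AD 9F ED 97 97 EC 8F 8B EA BE 9B F0 9F 98 BD F0 93 80 86 DC BA.

E6 BF AB EF AD 9F ED 97 97 EC 8F 8B EA BE 9B F0 9F 98 BD F0 93 80 86 DC BA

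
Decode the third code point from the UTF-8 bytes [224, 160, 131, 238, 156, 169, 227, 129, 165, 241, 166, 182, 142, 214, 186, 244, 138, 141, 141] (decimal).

Offset 0: leading byte 0xE0 = 11100000 → 3-byte char #1 = E0 A0 83.
Offset 3: leading byte 0xEE = 11101110 → 3-byte char #2 = EE 9C A9.
Offset 6: leading byte 0xE3 = 11100011 → 3-byte char #3 = E3 81 A5.
Leading byte 0xE3 = 11100011 matches 1110xxxx → 3-byte sequence.
Byte 1: 0xE3 = 11100011, payload 0011 (4 bits).
Byte 2: 0x81 = 10000001 (10xxxxxx ✓), payload 000001.
Byte 3: 0xA5 = 10100101 (10xxxxxx ✓), payload 100101.
Concatenate: 0011000001100101 = 0x3065 (16 bits → U+3065).

U+3065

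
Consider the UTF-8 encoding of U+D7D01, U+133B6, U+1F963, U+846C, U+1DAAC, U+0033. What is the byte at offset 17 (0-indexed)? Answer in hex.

U+D7D01 → 4-byte form F3 97 B4 81 at offsets 0–3.
U+133B6 → 4-byte form F0 93 8E B6 at offsets 4–7.
U+1F963 → 4-byte form F0 9F A5 A3 at offsets 8–11.
U+846C → 3-byte form E8 91 AC at offsets 12–14.
U+1DAAC → 4-byte form F0 9D AA AC at offsets 15–18.
Offset 17 falls in char 5's range; it's byte 3 of F0 9D AA AC = 0xAA.

0xAA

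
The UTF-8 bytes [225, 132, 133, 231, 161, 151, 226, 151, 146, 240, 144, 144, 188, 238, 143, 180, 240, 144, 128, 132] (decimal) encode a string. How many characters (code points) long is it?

Byte at offset 0: 0xE1 = 11100001 → 3-byte char (#1). Advance 3.
Byte at offset 3: 0xE7 = 11100111 → 3-byte char (#2). Advance 3.
Byte at offset 6: 0xE2 = 11100010 → 3-byte char (#3). Advance 3.
Byte at offset 9: 0xF0 = 11110000 → 4-byte char (#4). Advance 4.
Byte at offset 13: 0xEE = 11101110 → 3-byte char (#5). Advance 3.
Byte at offset 16: 0xF0 = 11110000 → 4-byte char (#6). Advance 4.
Reached end at offset 20 after 6 code points.

6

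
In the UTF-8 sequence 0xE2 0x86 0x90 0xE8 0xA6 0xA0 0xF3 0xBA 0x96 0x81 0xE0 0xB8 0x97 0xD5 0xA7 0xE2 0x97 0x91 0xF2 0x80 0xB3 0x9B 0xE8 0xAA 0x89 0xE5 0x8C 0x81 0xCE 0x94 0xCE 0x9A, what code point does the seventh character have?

Offset 0: leading byte 0xE2 = 11100010 → 3-byte char #1 = E2 86 90.
Offset 3: leading byte 0xE8 = 11101000 → 3-byte char #2 = E8 A6 A0.
Offset 6: leading byte 0xF3 = 11110011 → 4-byte char #3 = F3 BA 96 81.
Offset 10: leading byte 0xE0 = 11100000 → 3-byte char #4 = E0 B8 97.
Offset 13: leading byte 0xD5 = 11010101 → 2-byte char #5 = D5 A7.
Offset 15: leading byte 0xE2 = 11100010 → 3-byte char #6 = E2 97 91.
Offset 18: leading byte 0xF2 = 11110010 → 4-byte char #7 = F2 80 B3 9B.
Leading byte 0xF2 = 11110010 matches 11110xxx → 4-byte sequence.
Byte 1: 0xF2 = 11110010, payload 010 (3 bits).
Byte 2: 0x80 = 10000000 (10xxxxxx ✓), payload 000000.
Byte 3: 0xB3 = 10110011 (10xxxxxx ✓), payload 110011.
Byte 4: 0x9B = 10011011 (10xxxxxx ✓), payload 011011.
Concatenate: 010000000110011011011 = 0x80CDB (21 bits → U+80CDB).

U+80CDB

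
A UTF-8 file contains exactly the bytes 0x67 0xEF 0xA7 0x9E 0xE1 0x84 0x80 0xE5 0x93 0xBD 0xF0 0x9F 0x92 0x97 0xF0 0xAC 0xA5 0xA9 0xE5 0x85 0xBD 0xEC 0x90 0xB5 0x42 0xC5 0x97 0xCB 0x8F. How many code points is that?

11

Byte at offset 0: 0x67 = 01100111 → 1-byte char (#1). Advance 1.
Byte at offset 1: 0xEF = 11101111 → 3-byte char (#2). Advance 3.
Byte at offset 4: 0xE1 = 11100001 → 3-byte char (#3). Advance 3.
Byte at offset 7: 0xE5 = 11100101 → 3-byte char (#4). Advance 3.
Byte at offset 10: 0xF0 = 11110000 → 4-byte char (#5). Advance 4.
Byte at offset 14: 0xF0 = 11110000 → 4-byte char (#6). Advance 4.
Byte at offset 18: 0xE5 = 11100101 → 3-byte char (#7). Advance 3.
Byte at offset 21: 0xEC = 11101100 → 3-byte char (#8). Advance 3.
Byte at offset 24: 0x42 = 01000010 → 1-byte char (#9). Advance 1.
Byte at offset 25: 0xC5 = 11000101 → 2-byte char (#10). Advance 2.
Byte at offset 27: 0xCB = 11001011 → 2-byte char (#11). Advance 2.
Reached end at offset 29 after 11 code points.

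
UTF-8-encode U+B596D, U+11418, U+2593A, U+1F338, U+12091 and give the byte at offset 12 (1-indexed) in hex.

1-indexed offset 12 is 0-indexed offset 11.
U+B596D → 4-byte form F2 B5 A5 AD at offsets 0–3.
U+11418 → 4-byte form F0 91 90 98 at offsets 4–7.
U+2593A → 4-byte form F0 A5 A4 BA at offsets 8–11.
Offset 11 falls in char 3's range; it's byte 4 of F0 A5 A4 BA = 0xBA.

0xBA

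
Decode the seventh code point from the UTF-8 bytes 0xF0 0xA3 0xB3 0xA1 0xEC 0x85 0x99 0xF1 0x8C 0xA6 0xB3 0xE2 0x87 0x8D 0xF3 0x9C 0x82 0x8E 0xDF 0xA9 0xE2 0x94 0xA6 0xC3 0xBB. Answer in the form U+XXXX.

Offset 0: leading byte 0xF0 = 11110000 → 4-byte char #1 = F0 A3 B3 A1.
Offset 4: leading byte 0xEC = 11101100 → 3-byte char #2 = EC 85 99.
Offset 7: leading byte 0xF1 = 11110001 → 4-byte char #3 = F1 8C A6 B3.
Offset 11: leading byte 0xE2 = 11100010 → 3-byte char #4 = E2 87 8D.
Offset 14: leading byte 0xF3 = 11110011 → 4-byte char #5 = F3 9C 82 8E.
Offset 18: leading byte 0xDF = 11011111 → 2-byte char #6 = DF A9.
Offset 20: leading byte 0xE2 = 11100010 → 3-byte char #7 = E2 94 A6.
Leading byte 0xE2 = 11100010 matches 1110xxxx → 3-byte sequence.
Byte 1: 0xE2 = 11100010, payload 0010 (4 bits).
Byte 2: 0x94 = 10010100 (10xxxxxx ✓), payload 010100.
Byte 3: 0xA6 = 10100110 (10xxxxxx ✓), payload 100110.
Concatenate: 0010010100100110 = 0x2526 (16 bits → U+2526).

U+2526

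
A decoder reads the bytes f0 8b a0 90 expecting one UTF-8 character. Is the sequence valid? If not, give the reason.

Leading byte 0xF0 = 11110000 → 4-byte form.
Continuation bytes all match 10xxxxxx. Payload decodes to 0xB810.
But 0xB810 < 0x10000, the minimum for a 4-byte sequence — this is an overlong encoding.

invalid (overlong encoding)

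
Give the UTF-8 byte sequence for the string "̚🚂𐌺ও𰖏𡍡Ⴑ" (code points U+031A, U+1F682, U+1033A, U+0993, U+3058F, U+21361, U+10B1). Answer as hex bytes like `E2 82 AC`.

CC 9A F0 9F 9A 82 F0 90 8C BA E0 A6 93 F0 B0 96 8F F0 A1 8D A1 E1 82 B1

U+031A: 2-byte form → CC 9A.
U+1F682: 4-byte form → F0 9F 9A 82.
U+1033A: 4-byte form → F0 90 8C BA.
U+0993: 3-byte form → E0 A6 93.
U+3058F: 4-byte form → F0 B0 96 8F.
U+21361: 4-byte form → F0 A1 8D A1.
U+10B1: 3-byte form → E1 82 B1.
Concatenated (24 bytes): CC 9A F0 9F 9A 82 F0 90 8C BA E0 A6 93 F0 B0 96 8F F0 A1 8D A1 E1 82 B1.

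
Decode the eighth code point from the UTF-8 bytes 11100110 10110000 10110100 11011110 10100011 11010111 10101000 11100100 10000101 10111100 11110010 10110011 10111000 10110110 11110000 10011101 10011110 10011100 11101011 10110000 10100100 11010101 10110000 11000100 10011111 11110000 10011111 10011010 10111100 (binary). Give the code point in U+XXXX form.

Offset 0: leading byte 0xE6 = 11100110 → 3-byte char #1 = E6 B0 B4.
Offset 3: leading byte 0xDE = 11011110 → 2-byte char #2 = DE A3.
Offset 5: leading byte 0xD7 = 11010111 → 2-byte char #3 = D7 A8.
Offset 7: leading byte 0xE4 = 11100100 → 3-byte char #4 = E4 85 BC.
Offset 10: leading byte 0xF2 = 11110010 → 4-byte char #5 = F2 B3 B8 B6.
Offset 14: leading byte 0xF0 = 11110000 → 4-byte char #6 = F0 9D 9E 9C.
Offset 18: leading byte 0xEB = 11101011 → 3-byte char #7 = EB B0 A4.
Offset 21: leading byte 0xD5 = 11010101 → 2-byte char #8 = D5 B0.
Leading byte 0xD5 = 11010101 matches 110xxxxx → 2-byte sequence.
Byte 1: 0xD5 = 11010101, payload 10101 (5 bits).
Byte 2: 0xB0 = 10110000 (10xxxxxx ✓), payload 110000.
Concatenate: 10101110000 = 0x570 (11 bits → U+0570).

U+0570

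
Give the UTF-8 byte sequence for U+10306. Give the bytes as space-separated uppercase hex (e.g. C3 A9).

F0 90 8C 86

U+10306 = 0x10306 = 66310 decimal. In range U+10000–U+10FFFF → 4-byte form: 11110xxx 10xxxxxx 10xxxxxx 10xxxxxx.
Binary (21 bits): 000010000001100000110.
Split 3+6+6+6: 000 | 010000 | 001100 | 000110.
Byte 1: 11110000 = 0xF0.
Byte 2: 10010000 = 0x90.
Byte 3: 10001100 = 0x8C.
Byte 4: 10000110 = 0x86.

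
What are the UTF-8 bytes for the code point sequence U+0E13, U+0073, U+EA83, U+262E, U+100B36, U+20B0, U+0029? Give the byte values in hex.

E0 B8 93 73 EE AA 83 E2 98 AE F4 80 AC B6 E2 82 B0 29

U+0E13: 3-byte form → E0 B8 93.
U+0073: 1-byte form → 73.
U+EA83: 3-byte form → EE AA 83.
U+262E: 3-byte form → E2 98 AE.
U+100B36: 4-byte form → F4 80 AC B6.
U+20B0: 3-byte form → E2 82 B0.
U+0029: 1-byte form → 29.
Concatenated (18 bytes): E0 B8 93 73 EE AA 83 E2 98 AE F4 80 AC B6 E2 82 B0 29.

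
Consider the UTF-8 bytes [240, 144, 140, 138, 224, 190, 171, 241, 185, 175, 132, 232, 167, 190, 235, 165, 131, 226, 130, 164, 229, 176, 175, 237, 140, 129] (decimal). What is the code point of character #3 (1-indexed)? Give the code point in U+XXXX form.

U+79BC4

Offset 0: leading byte 0xF0 = 11110000 → 4-byte char #1 = F0 90 8C 8A.
Offset 4: leading byte 0xE0 = 11100000 → 3-byte char #2 = E0 BE AB.
Offset 7: leading byte 0xF1 = 11110001 → 4-byte char #3 = F1 B9 AF 84.
Leading byte 0xF1 = 11110001 matches 11110xxx → 4-byte sequence.
Byte 1: 0xF1 = 11110001, payload 001 (3 bits).
Byte 2: 0xB9 = 10111001 (10xxxxxx ✓), payload 111001.
Byte 3: 0xAF = 10101111 (10xxxxxx ✓), payload 101111.
Byte 4: 0x84 = 10000100 (10xxxxxx ✓), payload 000100.
Concatenate: 001111001101111000100 = 0x79BC4 (21 bits → U+79BC4).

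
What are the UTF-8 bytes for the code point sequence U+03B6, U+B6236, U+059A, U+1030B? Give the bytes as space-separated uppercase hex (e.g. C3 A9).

U+03B6: 2-byte form → CE B6.
U+B6236: 4-byte form → F2 B6 88 B6.
U+059A: 2-byte form → D6 9A.
U+1030B: 4-byte form → F0 90 8C 8B.
Concatenated (12 bytes): CE B6 F2 B6 88 B6 D6 9A F0 90 8C 8B.

CE B6 F2 B6 88 B6 D6 9A F0 90 8C 8B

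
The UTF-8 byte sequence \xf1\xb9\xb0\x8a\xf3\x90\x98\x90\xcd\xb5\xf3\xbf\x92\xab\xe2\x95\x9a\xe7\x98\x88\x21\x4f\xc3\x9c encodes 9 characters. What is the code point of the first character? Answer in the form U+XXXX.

Offset 0: leading byte 0xF1 = 11110001 → 4-byte char #1 = F1 B9 B0 8A.
Leading byte 0xF1 = 11110001 matches 11110xxx → 4-byte sequence.
Byte 1: 0xF1 = 11110001, payload 001 (3 bits).
Byte 2: 0xB9 = 10111001 (10xxxxxx ✓), payload 111001.
Byte 3: 0xB0 = 10110000 (10xxxxxx ✓), payload 110000.
Byte 4: 0x8A = 10001010 (10xxxxxx ✓), payload 001010.
Concatenate: 001111001110000001010 = 0x79C0A (21 bits → U+79C0A).

U+79C0A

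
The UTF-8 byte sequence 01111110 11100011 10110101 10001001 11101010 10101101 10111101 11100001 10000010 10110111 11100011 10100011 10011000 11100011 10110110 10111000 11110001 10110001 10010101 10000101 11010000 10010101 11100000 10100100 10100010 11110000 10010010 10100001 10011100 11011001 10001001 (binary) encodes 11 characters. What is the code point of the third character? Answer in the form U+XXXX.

Offset 0: leading byte 0x7E = 01111110 → 1-byte char #1 = 7E.
Offset 1: leading byte 0xE3 = 11100011 → 3-byte char #2 = E3 B5 89.
Offset 4: leading byte 0xEA = 11101010 → 3-byte char #3 = EA AD BD.
Leading byte 0xEA = 11101010 matches 1110xxxx → 3-byte sequence.
Byte 1: 0xEA = 11101010, payload 1010 (4 bits).
Byte 2: 0xAD = 10101101 (10xxxxxx ✓), payload 101101.
Byte 3: 0xBD = 10111101 (10xxxxxx ✓), payload 111101.
Concatenate: 1010101101111101 = 0xAB7D (16 bits → U+AB7D).

U+AB7D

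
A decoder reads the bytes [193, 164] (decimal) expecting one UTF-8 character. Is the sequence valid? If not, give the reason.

invalid (overlong encoding)

Leading byte 0xC1 = 11000001 → 2-byte form.
Continuation bytes all match 10xxxxxx. Payload decodes to 0x64.
But 0x64 < 0x80, the minimum for a 2-byte sequence — this is an overlong encoding.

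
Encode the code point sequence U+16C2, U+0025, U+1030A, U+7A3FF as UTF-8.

E1 9B 82 25 F0 90 8C 8A F1 BA 8F BF

U+16C2: 3-byte form → E1 9B 82.
U+0025: 1-byte form → 25.
U+1030A: 4-byte form → F0 90 8C 8A.
U+7A3FF: 4-byte form → F1 BA 8F BF.
Concatenated (12 bytes): E1 9B 82 25 F0 90 8C 8A F1 BA 8F BF.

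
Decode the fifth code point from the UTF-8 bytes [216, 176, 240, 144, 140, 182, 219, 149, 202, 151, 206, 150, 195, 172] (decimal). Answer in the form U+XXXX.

Offset 0: leading byte 0xD8 = 11011000 → 2-byte char #1 = D8 B0.
Offset 2: leading byte 0xF0 = 11110000 → 4-byte char #2 = F0 90 8C B6.
Offset 6: leading byte 0xDB = 11011011 → 2-byte char #3 = DB 95.
Offset 8: leading byte 0xCA = 11001010 → 2-byte char #4 = CA 97.
Offset 10: leading byte 0xCE = 11001110 → 2-byte char #5 = CE 96.
Leading byte 0xCE = 11001110 matches 110xxxxx → 2-byte sequence.
Byte 1: 0xCE = 11001110, payload 01110 (5 bits).
Byte 2: 0x96 = 10010110 (10xxxxxx ✓), payload 010110.
Concatenate: 01110010110 = 0x396 (11 bits → U+0396).

U+0396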